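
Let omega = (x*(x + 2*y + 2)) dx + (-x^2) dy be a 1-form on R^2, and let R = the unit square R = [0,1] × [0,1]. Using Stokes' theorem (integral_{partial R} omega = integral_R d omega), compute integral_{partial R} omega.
integral_(partial R) omega = -2

Stokes: integral_partial_R omega = integral_R d omega with d omega = (∂Q/∂x - ∂P/∂y) dx ∧ dy.
  ∂Q/∂x = -2*x
  ∂P/∂y = 2*x
  integrand = ∂Q/∂x - ∂P/∂y = -4*x.
Integrating over R: integral_0^1 integral_0^1 (-4*x) dx dy = -2.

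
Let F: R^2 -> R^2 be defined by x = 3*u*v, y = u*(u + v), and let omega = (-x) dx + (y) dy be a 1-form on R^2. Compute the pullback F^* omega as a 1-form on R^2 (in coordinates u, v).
F^* omega = (u*(2*u^2 + 3*u*v - 8*v^2)) du + (u^2*(u - 8*v)) dv

Using F^*(f dg) = (f ∘ F) d(g ∘ F), substitute each coordinate x_i by F_i(u, v) in f_i, and replace dx_i by d F_i = (∂F_i/∂u) du + (∂F_i/∂v) dv.
  For the x component: f_1(F) = -3*u*v; d F_1 = (3*v) du + (3*u) dv
  For the y component: f_2(F) = u*(u + v); d F_2 = (2*u + v) du + (u) dv
Combining and collecting du, dv coefficients:
  coeff of du: u*(2*u^2 + 3*u*v - 8*v^2)
  coeff of dv: u^2*(u - 8*v)
F^* omega = (u*(2*u^2 + 3*u*v - 8*v^2)) du + (u^2*(u - 8*v)) dv.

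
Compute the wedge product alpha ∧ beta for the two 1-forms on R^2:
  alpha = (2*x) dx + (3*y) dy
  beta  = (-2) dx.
alpha ∧ beta = (6*y) dx ∧ dy

Distribute the wedge, using dx_i ∧ dx_j = -dx_j ∧ dx_i and dx_i ∧ dx_i = 0. For each pair (i, j) with i < j, the coefficient of dx_i ∧ dx_j in alpha ∧ beta is (alpha_i * beta_j - alpha_j * beta_i). Collecting: alpha ∧ beta = (6*y) dx ∧ dy.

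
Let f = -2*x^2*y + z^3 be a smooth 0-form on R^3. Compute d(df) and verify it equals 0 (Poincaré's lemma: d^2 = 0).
d(df) = 0

Step 1: df = sum_i (∂f/∂x_i) dx_i = (-4*x*y) dx + (-2*x^2) dy + (3*z^2) dz.
Step 2: Apply d again. Using the 1-form formula, the coefficient of dx ∧ dy in d(df) is ∂^2 f/∂x ∂y - ∂^2 f/∂y ∂x = (-4*x) - (-4*x) = 0 (equality of mixed partials for smooth f).
Similarly for dx ∧ dz and dy ∧ dz — all coefficients vanish. So d(df) = 0.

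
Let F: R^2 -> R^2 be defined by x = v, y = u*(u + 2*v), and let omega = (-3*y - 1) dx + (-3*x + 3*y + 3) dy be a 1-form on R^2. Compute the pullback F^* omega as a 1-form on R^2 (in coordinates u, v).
F^* omega = (6*u^3 + 18*u^2*v + 12*u*v^2 - 6*u*v + 6*u - 6*v^2 + 6*v) du + (6*u^3 + 12*u^2*v - 3*u^2 - 12*u*v + 6*u - 1) dv

Using F^*(f dg) = (f ∘ F) d(g ∘ F), substitute each coordinate x_i by F_i(u, v) in f_i, and replace dx_i by d F_i = (∂F_i/∂u) du + (∂F_i/∂v) dv.
  For the x component: f_1(F) = -3*u^2 - 6*u*v - 1; d F_1 = (0) du + (1) dv
  For the y component: f_2(F) = 3*u^2 + 6*u*v - 3*v + 3; d F_2 = (2*u + 2*v) du + (2*u) dv
Combining and collecting du, dv coefficients:
  coeff of du: 6*u^3 + 18*u^2*v + 12*u*v^2 - 6*u*v + 6*u - 6*v^2 + 6*v
  coeff of dv: 6*u^3 + 12*u^2*v - 3*u^2 - 12*u*v + 6*u - 1
F^* omega = (6*u^3 + 18*u^2*v + 12*u*v^2 - 6*u*v + 6*u - 6*v^2 + 6*v) du + (6*u^3 + 12*u^2*v - 3*u^2 - 12*u*v + 6*u - 1) dv.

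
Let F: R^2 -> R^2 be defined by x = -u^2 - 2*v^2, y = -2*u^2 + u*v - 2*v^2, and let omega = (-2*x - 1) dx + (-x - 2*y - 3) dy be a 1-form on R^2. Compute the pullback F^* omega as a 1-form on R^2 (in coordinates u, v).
F^* omega = (-24*u^3 + 13*u^2*v - 34*u*v^2 + 14*u + 6*v^3 - 3*v) du + (5*u^3 - 30*u^2*v + 14*u*v^2 - 3*u - 40*v^3 + 16*v) dv

Using F^*(f dg) = (f ∘ F) d(g ∘ F), substitute each coordinate x_i by F_i(u, v) in f_i, and replace dx_i by d F_i = (∂F_i/∂u) du + (∂F_i/∂v) dv.
  For the x component: f_1(F) = 2*u^2 + 4*v^2 - 1; d F_1 = (-2*u) du + (-4*v) dv
  For the y component: f_2(F) = 5*u^2 - 2*u*v + 6*v^2 - 3; d F_2 = (-4*u + v) du + (u - 4*v) dv
Combining and collecting du, dv coefficients:
  coeff of du: -24*u^3 + 13*u^2*v - 34*u*v^2 + 14*u + 6*v^3 - 3*v
  coeff of dv: 5*u^3 - 30*u^2*v + 14*u*v^2 - 3*u - 40*v^3 + 16*v
F^* omega = (-24*u^3 + 13*u^2*v - 34*u*v^2 + 14*u + 6*v^3 - 3*v) du + (5*u^3 - 30*u^2*v + 14*u*v^2 - 3*u - 40*v^3 + 16*v) dv.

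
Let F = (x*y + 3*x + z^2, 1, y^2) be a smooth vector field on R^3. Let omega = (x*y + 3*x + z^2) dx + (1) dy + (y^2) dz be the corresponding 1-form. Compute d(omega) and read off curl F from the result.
d(omega) = (2*y) dy ∧ dz + (2*z) dz ∧ dx + (-x) dx ∧ dy; curl F = (2*y, 2*z, -x)

d omega = sum_{i<j} (∂f_j/∂x_i - ∂f_i/∂x_j) dx_i ∧ dx_j. Under the identification (dy ∧ dz, dz ∧ dx, dx ∧ dy) ↔ (e_x, e_y, e_z), the coefficients are exactly the components of curl F. Compute:
  ∂R/∂y - ∂Q/∂z = (2*y) - (0) = 2*y
  ∂P/∂z - ∂R/∂x = (2*z) - (0) = 2*z
  ∂Q/∂x - ∂P/∂y = (0) - (x) = -x.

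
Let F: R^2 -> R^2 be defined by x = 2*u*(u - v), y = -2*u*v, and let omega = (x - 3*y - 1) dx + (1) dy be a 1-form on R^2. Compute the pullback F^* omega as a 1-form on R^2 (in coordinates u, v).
F^* omega = (4*u*(2*u^2 + 3*u*v - 2*v^2 - 1)) du + (4*u^2*(-u - 2*v)) dv

Using F^*(f dg) = (f ∘ F) d(g ∘ F), substitute each coordinate x_i by F_i(u, v) in f_i, and replace dx_i by d F_i = (∂F_i/∂u) du + (∂F_i/∂v) dv.
  For the x component: f_1(F) = 2*u^2 + 4*u*v - 1; d F_1 = (4*u - 2*v) du + (-2*u) dv
  For the y component: f_2(F) = 1; d F_2 = (-2*v) du + (-2*u) dv
Combining and collecting du, dv coefficients:
  coeff of du: 4*u*(2*u^2 + 3*u*v - 2*v^2 - 1)
  coeff of dv: 4*u^2*(-u - 2*v)
F^* omega = (4*u*(2*u^2 + 3*u*v - 2*v^2 - 1)) du + (4*u^2*(-u - 2*v)) dv.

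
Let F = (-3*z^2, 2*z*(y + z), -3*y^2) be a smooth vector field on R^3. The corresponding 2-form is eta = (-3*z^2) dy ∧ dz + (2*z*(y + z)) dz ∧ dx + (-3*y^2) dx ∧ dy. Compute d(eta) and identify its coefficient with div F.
d(eta) = (2*z) dx ∧ dy ∧ dz; div F = 2*z

For a 2-form in R^3 of the form above, applying d gives a 3-form with coefficient ∂P/∂x + ∂Q/∂y + ∂R/∂z:
  ∂P/∂x = 0
  ∂Q/∂y = 2*z
  ∂R/∂z = 0
Sum = 2*z, which is exactly div F.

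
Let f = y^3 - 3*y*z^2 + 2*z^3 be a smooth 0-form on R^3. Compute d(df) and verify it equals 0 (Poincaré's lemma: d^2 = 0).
d(df) = 0

Step 1: df = sum_i (∂f/∂x_i) dx_i = (0) dx + (3*y^2 - 3*z^2) dy + (6*z*(-y + z)) dz.
Step 2: Apply d again. Using the 1-form formula, the coefficient of dx ∧ dy in d(df) is ∂^2 f/∂x ∂y - ∂^2 f/∂y ∂x = (0) - (0) = 0 (equality of mixed partials for smooth f).
Similarly for dx ∧ dz and dy ∧ dz — all coefficients vanish. So d(df) = 0.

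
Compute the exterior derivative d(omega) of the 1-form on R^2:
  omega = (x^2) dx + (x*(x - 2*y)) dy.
d(omega) = (2*x - 2*y) dx ∧ dy

For a 1-form omega = sum_i f_i dx_i, the exterior derivative is
  d(omega) = sum_{i < j} (∂f_j/∂x_i - ∂f_i/∂x_j) dx_i ∧ dx_j.
  coefficient of dx ∧ dy: ∂f_2/∂x - ∂f_1/∂y = ∂(x*(x - 2*y))/∂x - ∂(x^2)/∂y = 2*x - 2*y
Assembling: d(omega) = (2*x - 2*y) dx ∧ dy.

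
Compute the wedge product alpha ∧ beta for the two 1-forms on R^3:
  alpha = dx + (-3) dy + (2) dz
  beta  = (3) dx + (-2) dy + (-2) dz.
alpha ∧ beta = (7) dx ∧ dy + (-8) dx ∧ dz + (10) dy ∧ dz

Distribute the wedge, using dx_i ∧ dx_j = -dx_j ∧ dx_i and dx_i ∧ dx_i = 0. For each pair (i, j) with i < j, the coefficient of dx_i ∧ dx_j in alpha ∧ beta is (alpha_i * beta_j - alpha_j * beta_i). Collecting: alpha ∧ beta = (7) dx ∧ dy + (-8) dx ∧ dz + (10) dy ∧ dz.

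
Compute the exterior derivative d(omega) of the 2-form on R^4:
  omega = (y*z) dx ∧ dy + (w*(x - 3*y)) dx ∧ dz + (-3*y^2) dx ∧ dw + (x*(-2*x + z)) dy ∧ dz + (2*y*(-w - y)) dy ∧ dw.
d(omega) = (3*w - 4*x + y + z) dx ∧ dy ∧ dz + (x - 3*y) dx ∧ dz ∧ dw + (6*y) dx ∧ dy ∧ dw

For a 2-form omega = sum_{i<j} g_{ij} dx_i ∧ dx_j, the exterior derivative is
  d(omega) = sum_{i<j} d(g_{ij}) ∧ dx_i ∧ dx_j = sum_{i<j, k} (∂g_{ij}/∂x_k) dx_k ∧ dx_i ∧ dx_j.
Expand each term, using dx_k ∧ dx_i ∧ dx_j = sgn(permutation) dx_{(a)} ∧ dx_{(b)} ∧ dx_{(c)} with (a < b < c) sorted:
  d(y*z) includes (∂/∂z)(y*z) dz = (y) dz, which multiplied by dx ∧ dy gives (y) dx ∧ dy ∧ dz
  d(w*(x - 3*y)) includes (∂/∂y)(w*(x - 3*y)) dy = (-3*w) dy, which multiplied by dx ∧ dz gives (3*w) dx ∧ dy ∧ dz
  d(w*(x - 3*y)) includes (∂/∂w)(w*(x - 3*y)) dw = (x - 3*y) dw, which multiplied by dx ∧ dz gives (x - 3*y) dx ∧ dz ∧ dw
  d(-3*y^2) includes (∂/∂y)(-3*y^2) dy = (-6*y) dy, which multiplied by dx ∧ dw gives (6*y) dx ∧ dy ∧ dw
  d(x*(-2*x + z)) includes (∂/∂x)(x*(-2*x + z)) dx = (-4*x + z) dx, which multiplied by dy ∧ dz gives (-4*x + z) dx ∧ dy ∧ dz
Collecting like 3-forms: d(omega) = (3*w - 4*x + y + z) dx ∧ dy ∧ dz + (x - 3*y) dx ∧ dz ∧ dw + (6*y) dx ∧ dy ∧ dw.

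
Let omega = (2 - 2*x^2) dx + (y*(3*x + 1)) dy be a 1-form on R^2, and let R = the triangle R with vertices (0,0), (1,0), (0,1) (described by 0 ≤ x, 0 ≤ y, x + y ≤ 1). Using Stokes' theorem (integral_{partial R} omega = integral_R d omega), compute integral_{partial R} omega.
integral_(partial R) omega = 1/2

Stokes: integral_partial_R omega = integral_R d omega with d omega = (∂Q/∂x - ∂P/∂y) dx ∧ dy.
  ∂Q/∂x = 3*y
  ∂P/∂y = 0
  integrand = ∂Q/∂x - ∂P/∂y = 3*y.
Integrating over R: integral_0^1 integral_0^{1-x} (3*y) dy dx = 1/2.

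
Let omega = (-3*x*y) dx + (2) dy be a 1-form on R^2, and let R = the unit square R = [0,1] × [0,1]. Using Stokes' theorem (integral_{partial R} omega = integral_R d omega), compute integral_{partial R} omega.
integral_(partial R) omega = 3/2

Stokes: integral_partial_R omega = integral_R d omega with d omega = (∂Q/∂x - ∂P/∂y) dx ∧ dy.
  ∂Q/∂x = 0
  ∂P/∂y = -3*x
  integrand = ∂Q/∂x - ∂P/∂y = 3*x.
Integrating over R: integral_0^1 integral_0^1 (3*x) dx dy = 3/2.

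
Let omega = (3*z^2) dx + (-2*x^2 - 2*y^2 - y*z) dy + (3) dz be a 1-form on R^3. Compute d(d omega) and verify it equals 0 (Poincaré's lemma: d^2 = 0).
d(d omega) = 0

Step 1: d omega = sum_{i<j} (∂f_j/∂x_i - ∂f_i/∂x_j) dx_i ∧ dx_j:
  coeff of dx ∧ dy: -4*x
  coeff of dx ∧ dz: -6*z
  coeff of dy ∧ dz: y
Step 2: Apply d again to each 2-form coefficient. The only possible 3-form in R^3 is dx ∧ dy ∧ dz, with coefficient
  ∂(coeff of dy∧dz)/∂x - ∂(coeff of dx∧dz)/∂y + ∂(coeff of dx∧dy)/∂z
  = ∂/∂x (y) - ∂/∂y (-6*z) + ∂/∂z (-4*x).
Each of these terms simplifies to sums of mixed partials that cancel in pairs. The result is 0 (by equality of mixed partials for smooth functions — Schwarz / Clairaut).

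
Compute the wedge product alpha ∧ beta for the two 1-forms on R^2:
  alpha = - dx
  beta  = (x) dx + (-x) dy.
alpha ∧ beta = (x) dx ∧ dy

Distribute the wedge, using dx_i ∧ dx_j = -dx_j ∧ dx_i and dx_i ∧ dx_i = 0. For each pair (i, j) with i < j, the coefficient of dx_i ∧ dx_j in alpha ∧ beta is (alpha_i * beta_j - alpha_j * beta_i). Collecting: alpha ∧ beta = (x) dx ∧ dy.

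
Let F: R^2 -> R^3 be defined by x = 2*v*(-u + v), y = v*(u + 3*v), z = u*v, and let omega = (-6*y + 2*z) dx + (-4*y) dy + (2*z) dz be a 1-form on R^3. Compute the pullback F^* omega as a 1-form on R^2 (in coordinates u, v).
F^* omega = (6*v^2*(u + 4*v)) du + (2*v*(3*u^2 - 8*u*v - 72*v^2)) dv

Using F^*(f dg) = (f ∘ F) d(g ∘ F), substitute each coordinate x_i by F_i(u, v) in f_i, and replace dx_i by d F_i = (∂F_i/∂u) du + (∂F_i/∂v) dv.
  For the x component: f_1(F) = 2*v*(-2*u - 9*v); d F_1 = (-2*v) du + (-2*u + 4*v) dv
  For the y component: f_2(F) = 4*v*(-u - 3*v); d F_2 = (v) du + (u + 6*v) dv
  For the z component: f_3(F) = 2*u*v; d F_3 = (v) du + (u) dv
Combining and collecting du, dv coefficients:
  coeff of du: 6*v^2*(u + 4*v)
  coeff of dv: 2*v*(3*u^2 - 8*u*v - 72*v^2)
F^* omega = (6*v^2*(u + 4*v)) du + (2*v*(3*u^2 - 8*u*v - 72*v^2)) dv.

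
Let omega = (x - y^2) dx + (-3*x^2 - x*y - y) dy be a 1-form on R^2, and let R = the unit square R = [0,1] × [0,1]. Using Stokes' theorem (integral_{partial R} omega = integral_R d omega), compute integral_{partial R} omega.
integral_(partial R) omega = -5/2

Stokes: integral_partial_R omega = integral_R d omega with d omega = (∂Q/∂x - ∂P/∂y) dx ∧ dy.
  ∂Q/∂x = -6*x - y
  ∂P/∂y = -2*y
  integrand = ∂Q/∂x - ∂P/∂y = -6*x + y.
Integrating over R: integral_0^1 integral_0^1 (-6*x + y) dx dy = -5/2.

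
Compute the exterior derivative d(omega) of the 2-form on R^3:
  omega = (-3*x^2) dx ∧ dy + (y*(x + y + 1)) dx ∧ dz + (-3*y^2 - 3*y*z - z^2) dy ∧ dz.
d(omega) = (-x - 2*y - 1) dx ∧ dy ∧ dz

For a 2-form omega = sum_{i<j} g_{ij} dx_i ∧ dx_j, the exterior derivative is
  d(omega) = sum_{i<j} d(g_{ij}) ∧ dx_i ∧ dx_j = sum_{i<j, k} (∂g_{ij}/∂x_k) dx_k ∧ dx_i ∧ dx_j.
Expand each term, using dx_k ∧ dx_i ∧ dx_j = sgn(permutation) dx_{(a)} ∧ dx_{(b)} ∧ dx_{(c)} with (a < b < c) sorted:
  d(y*(x + y + 1)) includes (∂/∂y)(y*(x + y + 1)) dy = (x + 2*y + 1) dy, which multiplied by dx ∧ dz gives (-x - 2*y - 1) dx ∧ dy ∧ dz
Collecting like 3-forms: d(omega) = (-x - 2*y - 1) dx ∧ dy ∧ dz.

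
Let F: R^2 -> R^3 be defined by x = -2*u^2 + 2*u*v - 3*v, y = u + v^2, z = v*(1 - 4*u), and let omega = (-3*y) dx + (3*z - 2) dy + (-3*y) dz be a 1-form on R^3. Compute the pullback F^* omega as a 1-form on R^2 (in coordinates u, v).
F^* omega = (12*u^2 + 12*u*v^2 - 6*u*v + 6*v^3 + 3*v - 2) du + (6*u^2 - 18*u*v^2 + 6*u + 12*v^2 - 4*v) dv

Using F^*(f dg) = (f ∘ F) d(g ∘ F), substitute each coordinate x_i by F_i(u, v) in f_i, and replace dx_i by d F_i = (∂F_i/∂u) du + (∂F_i/∂v) dv.
  For the x component: f_1(F) = -3*u - 3*v^2; d F_1 = (-4*u + 2*v) du + (2*u - 3) dv
  For the y component: f_2(F) = -12*u*v + 3*v - 2; d F_2 = (1) du + (2*v) dv
  For the z component: f_3(F) = -3*u - 3*v^2; d F_3 = (-4*v) du + (1 - 4*u) dv
Combining and collecting du, dv coefficients:
  coeff of du: 12*u^2 + 12*u*v^2 - 6*u*v + 6*v^3 + 3*v - 2
  coeff of dv: 6*u^2 - 18*u*v^2 + 6*u + 12*v^2 - 4*v
F^* omega = (12*u^2 + 12*u*v^2 - 6*u*v + 6*v^3 + 3*v - 2) du + (6*u^2 - 18*u*v^2 + 6*u + 12*v^2 - 4*v) dv.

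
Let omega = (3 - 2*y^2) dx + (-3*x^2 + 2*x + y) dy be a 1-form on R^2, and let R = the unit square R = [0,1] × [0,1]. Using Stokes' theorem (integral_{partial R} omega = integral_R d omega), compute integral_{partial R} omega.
integral_(partial R) omega = 1

Stokes: integral_partial_R omega = integral_R d omega with d omega = (∂Q/∂x - ∂P/∂y) dx ∧ dy.
  ∂Q/∂x = 2 - 6*x
  ∂P/∂y = -4*y
  integrand = ∂Q/∂x - ∂P/∂y = -6*x + 4*y + 2.
Integrating over R: integral_0^1 integral_0^1 (-6*x + 4*y + 2) dx dy = 1.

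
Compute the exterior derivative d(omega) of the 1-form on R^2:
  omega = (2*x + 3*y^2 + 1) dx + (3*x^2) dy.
d(omega) = (6*x - 6*y) dx ∧ dy

For a 1-form omega = sum_i f_i dx_i, the exterior derivative is
  d(omega) = sum_{i < j} (∂f_j/∂x_i - ∂f_i/∂x_j) dx_i ∧ dx_j.
  coefficient of dx ∧ dy: ∂f_2/∂x - ∂f_1/∂y = ∂(3*x^2)/∂x - ∂(2*x + 3*y^2 + 1)/∂y = 6*x - 6*y
Assembling: d(omega) = (6*x - 6*y) dx ∧ dy.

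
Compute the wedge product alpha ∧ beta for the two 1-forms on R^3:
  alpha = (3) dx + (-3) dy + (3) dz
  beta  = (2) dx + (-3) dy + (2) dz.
alpha ∧ beta = (-3) dx ∧ dy + (3) dy ∧ dz

Distribute the wedge, using dx_i ∧ dx_j = -dx_j ∧ dx_i and dx_i ∧ dx_i = 0. For each pair (i, j) with i < j, the coefficient of dx_i ∧ dx_j in alpha ∧ beta is (alpha_i * beta_j - alpha_j * beta_i). Collecting: alpha ∧ beta = (-3) dx ∧ dy + (3) dy ∧ dz.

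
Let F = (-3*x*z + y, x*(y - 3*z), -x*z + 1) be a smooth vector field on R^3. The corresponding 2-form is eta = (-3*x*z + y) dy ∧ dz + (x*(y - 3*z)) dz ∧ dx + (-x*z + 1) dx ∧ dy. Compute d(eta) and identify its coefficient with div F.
d(eta) = (-3*z) dx ∧ dy ∧ dz; div F = -3*z

For a 2-form in R^3 of the form above, applying d gives a 3-form with coefficient ∂P/∂x + ∂Q/∂y + ∂R/∂z:
  ∂P/∂x = -3*z
  ∂Q/∂y = x
  ∂R/∂z = -x
Sum = -3*z, which is exactly div F.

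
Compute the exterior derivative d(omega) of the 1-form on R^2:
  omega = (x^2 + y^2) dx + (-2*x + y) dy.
d(omega) = (-2*y - 2) dx ∧ dy

For a 1-form omega = sum_i f_i dx_i, the exterior derivative is
  d(omega) = sum_{i < j} (∂f_j/∂x_i - ∂f_i/∂x_j) dx_i ∧ dx_j.
  coefficient of dx ∧ dy: ∂f_2/∂x - ∂f_1/∂y = ∂(-2*x + y)/∂x - ∂(x^2 + y^2)/∂y = -2*y - 2
Assembling: d(omega) = (-2*y - 2) dx ∧ dy.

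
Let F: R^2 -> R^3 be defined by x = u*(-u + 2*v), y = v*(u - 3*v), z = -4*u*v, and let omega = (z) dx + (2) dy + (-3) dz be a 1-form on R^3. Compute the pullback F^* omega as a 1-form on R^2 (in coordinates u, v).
F^* omega = (2*v*(4*u^2 - 4*u*v + 7)) du + (-8*u^2*v + 14*u - 12*v) dv

Using F^*(f dg) = (f ∘ F) d(g ∘ F), substitute each coordinate x_i by F_i(u, v) in f_i, and replace dx_i by d F_i = (∂F_i/∂u) du + (∂F_i/∂v) dv.
  For the x component: f_1(F) = -4*u*v; d F_1 = (-2*u + 2*v) du + (2*u) dv
  For the y component: f_2(F) = 2; d F_2 = (v) du + (u - 6*v) dv
  For the z component: f_3(F) = -3; d F_3 = (-4*v) du + (-4*u) dv
Combining and collecting du, dv coefficients:
  coeff of du: 2*v*(4*u^2 - 4*u*v + 7)
  coeff of dv: -8*u^2*v + 14*u - 12*v
F^* omega = (2*v*(4*u^2 - 4*u*v + 7)) du + (-8*u^2*v + 14*u - 12*v) dv.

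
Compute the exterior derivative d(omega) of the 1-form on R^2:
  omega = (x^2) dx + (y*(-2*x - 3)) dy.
d(omega) = (-2*y) dx ∧ dy

For a 1-form omega = sum_i f_i dx_i, the exterior derivative is
  d(omega) = sum_{i < j} (∂f_j/∂x_i - ∂f_i/∂x_j) dx_i ∧ dx_j.
  coefficient of dx ∧ dy: ∂f_2/∂x - ∂f_1/∂y = ∂(y*(-2*x - 3))/∂x - ∂(x^2)/∂y = -2*y
Assembling: d(omega) = (-2*y) dx ∧ dy.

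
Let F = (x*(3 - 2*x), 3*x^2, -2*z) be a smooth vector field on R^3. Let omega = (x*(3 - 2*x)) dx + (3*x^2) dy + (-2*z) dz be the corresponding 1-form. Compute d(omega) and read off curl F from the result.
d(omega) = (0) dy ∧ dz + (0) dz ∧ dx + (6*x) dx ∧ dy; curl F = (0, 0, 6*x)

d omega = sum_{i<j} (∂f_j/∂x_i - ∂f_i/∂x_j) dx_i ∧ dx_j. Under the identification (dy ∧ dz, dz ∧ dx, dx ∧ dy) ↔ (e_x, e_y, e_z), the coefficients are exactly the components of curl F. Compute:
  ∂R/∂y - ∂Q/∂z = (0) - (0) = 0
  ∂P/∂z - ∂R/∂x = (0) - (0) = 0
  ∂Q/∂x - ∂P/∂y = (6*x) - (0) = 6*x.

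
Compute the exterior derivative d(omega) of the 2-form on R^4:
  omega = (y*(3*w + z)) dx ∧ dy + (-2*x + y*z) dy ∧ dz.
d(omega) = (y - 2) dx ∧ dy ∧ dz + (3*y) dx ∧ dy ∧ dw

For a 2-form omega = sum_{i<j} g_{ij} dx_i ∧ dx_j, the exterior derivative is
  d(omega) = sum_{i<j} d(g_{ij}) ∧ dx_i ∧ dx_j = sum_{i<j, k} (∂g_{ij}/∂x_k) dx_k ∧ dx_i ∧ dx_j.
Expand each term, using dx_k ∧ dx_i ∧ dx_j = sgn(permutation) dx_{(a)} ∧ dx_{(b)} ∧ dx_{(c)} with (a < b < c) sorted:
  d(y*(3*w + z)) includes (∂/∂z)(y*(3*w + z)) dz = (y) dz, which multiplied by dx ∧ dy gives (y) dx ∧ dy ∧ dz
  d(y*(3*w + z)) includes (∂/∂w)(y*(3*w + z)) dw = (3*y) dw, which multiplied by dx ∧ dy gives (3*y) dx ∧ dy ∧ dw
  d(-2*x + y*z) includes (∂/∂x)(-2*x + y*z) dx = (-2) dx, which multiplied by dy ∧ dz gives (-2) dx ∧ dy ∧ dz
Collecting like 3-forms: d(omega) = (y - 2) dx ∧ dy ∧ dz + (3*y) dx ∧ dy ∧ dw.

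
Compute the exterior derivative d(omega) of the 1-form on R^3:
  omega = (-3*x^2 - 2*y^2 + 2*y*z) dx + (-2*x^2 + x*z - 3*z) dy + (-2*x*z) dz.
d(omega) = (-4*x + 4*y - z) dx ∧ dy + (-2*y - 2*z) dx ∧ dz + (3 - x) dy ∧ dz

For a 1-form omega = sum_i f_i dx_i, the exterior derivative is
  d(omega) = sum_{i < j} (∂f_j/∂x_i - ∂f_i/∂x_j) dx_i ∧ dx_j.
  coefficient of dx ∧ dy: ∂f_2/∂x - ∂f_1/∂y = ∂(-2*x^2 + x*z - 3*z)/∂x - ∂(-3*x^2 - 2*y^2 + 2*y*z)/∂y = -4*x + 4*y - z
  coefficient of dx ∧ dz: ∂f_3/∂x - ∂f_1/∂z = ∂(-2*x*z)/∂x - ∂(-3*x^2 - 2*y^2 + 2*y*z)/∂z = -2*y - 2*z
  coefficient of dy ∧ dz: ∂f_3/∂y - ∂f_2/∂z = ∂(-2*x*z)/∂y - ∂(-2*x^2 + x*z - 3*z)/∂z = 3 - x
Assembling: d(omega) = (-4*x + 4*y - z) dx ∧ dy + (-2*y - 2*z) dx ∧ dz + (3 - x) dy ∧ dz.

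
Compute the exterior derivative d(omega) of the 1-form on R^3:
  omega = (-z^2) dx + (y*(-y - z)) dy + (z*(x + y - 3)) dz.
d(omega) = (3*z) dx ∧ dz + (y + z) dy ∧ dz

For a 1-form omega = sum_i f_i dx_i, the exterior derivative is
  d(omega) = sum_{i < j} (∂f_j/∂x_i - ∂f_i/∂x_j) dx_i ∧ dx_j.
  coefficient of dx ∧ dz: ∂f_3/∂x - ∂f_1/∂z = ∂(z*(x + y - 3))/∂x - ∂(-z^2)/∂z = 3*z
  coefficient of dy ∧ dz: ∂f_3/∂y - ∂f_2/∂z = ∂(z*(x + y - 3))/∂y - ∂(y*(-y - z))/∂z = y + z
Assembling: d(omega) = (3*z) dx ∧ dz + (y + z) dy ∧ dz.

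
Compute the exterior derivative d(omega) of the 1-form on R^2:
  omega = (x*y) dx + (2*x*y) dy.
d(omega) = (-x + 2*y) dx ∧ dy

For a 1-form omega = sum_i f_i dx_i, the exterior derivative is
  d(omega) = sum_{i < j} (∂f_j/∂x_i - ∂f_i/∂x_j) dx_i ∧ dx_j.
  coefficient of dx ∧ dy: ∂f_2/∂x - ∂f_1/∂y = ∂(2*x*y)/∂x - ∂(x*y)/∂y = -x + 2*y
Assembling: d(omega) = (-x + 2*y) dx ∧ dy.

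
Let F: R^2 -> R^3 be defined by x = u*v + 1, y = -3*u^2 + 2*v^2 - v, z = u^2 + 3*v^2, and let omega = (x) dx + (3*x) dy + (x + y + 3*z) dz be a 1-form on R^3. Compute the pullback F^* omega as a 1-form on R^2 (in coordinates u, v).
F^* omega = (-16*u^2*v + 23*u*v^2 - 2*u*v - 16*u + v) du + (u^2*v + 18*u*v^2 - 3*u*v + u + 66*v^3 - 6*v^2 + 18*v - 3) dv

Using F^*(f dg) = (f ∘ F) d(g ∘ F), substitute each coordinate x_i by F_i(u, v) in f_i, and replace dx_i by d F_i = (∂F_i/∂u) du + (∂F_i/∂v) dv.
  For the x component: f_1(F) = u*v + 1; d F_1 = (v) du + (u) dv
  For the y component: f_2(F) = 3*u*v + 3; d F_2 = (-6*u) du + (4*v - 1) dv
  For the z component: f_3(F) = u*v + 11*v^2 - v + 1; d F_3 = (2*u) du + (6*v) dv
Combining and collecting du, dv coefficients:
  coeff of du: -16*u^2*v + 23*u*v^2 - 2*u*v - 16*u + v
  coeff of dv: u^2*v + 18*u*v^2 - 3*u*v + u + 66*v^3 - 6*v^2 + 18*v - 3
F^* omega = (-16*u^2*v + 23*u*v^2 - 2*u*v - 16*u + v) du + (u^2*v + 18*u*v^2 - 3*u*v + u + 66*v^3 - 6*v^2 + 18*v - 3) dv.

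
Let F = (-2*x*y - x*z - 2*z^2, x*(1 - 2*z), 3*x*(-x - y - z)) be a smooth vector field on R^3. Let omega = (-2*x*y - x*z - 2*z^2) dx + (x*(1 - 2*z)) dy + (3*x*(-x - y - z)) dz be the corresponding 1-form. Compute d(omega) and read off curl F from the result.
d(omega) = (-x) dy ∧ dz + (5*x + 3*y - z) dz ∧ dx + (2*x - 2*z + 1) dx ∧ dy; curl F = (-x, 5*x + 3*y - z, 2*x - 2*z + 1)

d omega = sum_{i<j} (∂f_j/∂x_i - ∂f_i/∂x_j) dx_i ∧ dx_j. Under the identification (dy ∧ dz, dz ∧ dx, dx ∧ dy) ↔ (e_x, e_y, e_z), the coefficients are exactly the components of curl F. Compute:
  ∂R/∂y - ∂Q/∂z = (-3*x) - (-2*x) = -x
  ∂P/∂z - ∂R/∂x = (-x - 4*z) - (-6*x - 3*y - 3*z) = 5*x + 3*y - z
  ∂Q/∂x - ∂P/∂y = (1 - 2*z) - (-2*x) = 2*x - 2*z + 1.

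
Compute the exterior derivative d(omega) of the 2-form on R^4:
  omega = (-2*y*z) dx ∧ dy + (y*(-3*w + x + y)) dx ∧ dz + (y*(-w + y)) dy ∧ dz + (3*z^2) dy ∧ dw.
d(omega) = (3*w - x - 4*y) dx ∧ dy ∧ dz + (-3*y) dx ∧ dz ∧ dw + (-y - 6*z) dy ∧ dz ∧ dw

For a 2-form omega = sum_{i<j} g_{ij} dx_i ∧ dx_j, the exterior derivative is
  d(omega) = sum_{i<j} d(g_{ij}) ∧ dx_i ∧ dx_j = sum_{i<j, k} (∂g_{ij}/∂x_k) dx_k ∧ dx_i ∧ dx_j.
Expand each term, using dx_k ∧ dx_i ∧ dx_j = sgn(permutation) dx_{(a)} ∧ dx_{(b)} ∧ dx_{(c)} with (a < b < c) sorted:
  d(-2*y*z) includes (∂/∂z)(-2*y*z) dz = (-2*y) dz, which multiplied by dx ∧ dy gives (-2*y) dx ∧ dy ∧ dz
  d(y*(-3*w + x + y)) includes (∂/∂y)(y*(-3*w + x + y)) dy = (-3*w + x + 2*y) dy, which multiplied by dx ∧ dz gives (3*w - x - 2*y) dx ∧ dy ∧ dz
  d(y*(-3*w + x + y)) includes (∂/∂w)(y*(-3*w + x + y)) dw = (-3*y) dw, which multiplied by dx ∧ dz gives (-3*y) dx ∧ dz ∧ dw
  d(y*(-w + y)) includes (∂/∂w)(y*(-w + y)) dw = (-y) dw, which multiplied by dy ∧ dz gives (-y) dy ∧ dz ∧ dw
  d(3*z^2) includes (∂/∂z)(3*z^2) dz = (6*z) dz, which multiplied by dy ∧ dw gives (-6*z) dy ∧ dz ∧ dw
Collecting like 3-forms: d(omega) = (3*w - x - 4*y) dx ∧ dy ∧ dz + (-3*y) dx ∧ dz ∧ dw + (-y - 6*z) dy ∧ dz ∧ dw.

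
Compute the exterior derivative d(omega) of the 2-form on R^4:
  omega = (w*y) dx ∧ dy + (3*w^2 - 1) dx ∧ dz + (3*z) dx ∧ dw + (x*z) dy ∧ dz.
d(omega) = (y) dx ∧ dy ∧ dw + (6*w - 3) dx ∧ dz ∧ dw + (z) dx ∧ dy ∧ dz

For a 2-form omega = sum_{i<j} g_{ij} dx_i ∧ dx_j, the exterior derivative is
  d(omega) = sum_{i<j} d(g_{ij}) ∧ dx_i ∧ dx_j = sum_{i<j, k} (∂g_{ij}/∂x_k) dx_k ∧ dx_i ∧ dx_j.
Expand each term, using dx_k ∧ dx_i ∧ dx_j = sgn(permutation) dx_{(a)} ∧ dx_{(b)} ∧ dx_{(c)} with (a < b < c) sorted:
  d(w*y) includes (∂/∂w)(w*y) dw = (y) dw, which multiplied by dx ∧ dy gives (y) dx ∧ dy ∧ dw
  d(3*w^2 - 1) includes (∂/∂w)(3*w^2 - 1) dw = (6*w) dw, which multiplied by dx ∧ dz gives (6*w) dx ∧ dz ∧ dw
  d(3*z) includes (∂/∂z)(3*z) dz = (3) dz, which multiplied by dx ∧ dw gives (-3) dx ∧ dz ∧ dw
  d(x*z) includes (∂/∂x)(x*z) dx = (z) dx, which multiplied by dy ∧ dz gives (z) dx ∧ dy ∧ dz
Collecting like 3-forms: d(omega) = (y) dx ∧ dy ∧ dw + (6*w - 3) dx ∧ dz ∧ dw + (z) dx ∧ dy ∧ dz.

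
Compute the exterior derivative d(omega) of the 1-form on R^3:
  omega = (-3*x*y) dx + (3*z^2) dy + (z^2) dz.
d(omega) = (3*x) dx ∧ dy + (-6*z) dy ∧ dz

For a 1-form omega = sum_i f_i dx_i, the exterior derivative is
  d(omega) = sum_{i < j} (∂f_j/∂x_i - ∂f_i/∂x_j) dx_i ∧ dx_j.
  coefficient of dx ∧ dy: ∂f_2/∂x - ∂f_1/∂y = ∂(3*z^2)/∂x - ∂(-3*x*y)/∂y = 3*x
  coefficient of dy ∧ dz: ∂f_3/∂y - ∂f_2/∂z = ∂(z^2)/∂y - ∂(3*z^2)/∂z = -6*z
Assembling: d(omega) = (3*x) dx ∧ dy + (-6*z) dy ∧ dz.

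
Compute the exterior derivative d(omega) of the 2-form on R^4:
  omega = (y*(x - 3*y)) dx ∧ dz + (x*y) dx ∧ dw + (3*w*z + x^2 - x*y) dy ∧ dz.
d(omega) = (x + 5*y) dx ∧ dy ∧ dz + (-x) dx ∧ dy ∧ dw + (3*z) dy ∧ dz ∧ dw

For a 2-form omega = sum_{i<j} g_{ij} dx_i ∧ dx_j, the exterior derivative is
  d(omega) = sum_{i<j} d(g_{ij}) ∧ dx_i ∧ dx_j = sum_{i<j, k} (∂g_{ij}/∂x_k) dx_k ∧ dx_i ∧ dx_j.
Expand each term, using dx_k ∧ dx_i ∧ dx_j = sgn(permutation) dx_{(a)} ∧ dx_{(b)} ∧ dx_{(c)} with (a < b < c) sorted:
  d(y*(x - 3*y)) includes (∂/∂y)(y*(x - 3*y)) dy = (x - 6*y) dy, which multiplied by dx ∧ dz gives (-x + 6*y) dx ∧ dy ∧ dz
  d(x*y) includes (∂/∂y)(x*y) dy = (x) dy, which multiplied by dx ∧ dw gives (-x) dx ∧ dy ∧ dw
  d(3*w*z + x^2 - x*y) includes (∂/∂x)(3*w*z + x^2 - x*y) dx = (2*x - y) dx, which multiplied by dy ∧ dz gives (2*x - y) dx ∧ dy ∧ dz
  d(3*w*z + x^2 - x*y) includes (∂/∂w)(3*w*z + x^2 - x*y) dw = (3*z) dw, which multiplied by dy ∧ dz gives (3*z) dy ∧ dz ∧ dw
Collecting like 3-forms: d(omega) = (x + 5*y) dx ∧ dy ∧ dz + (-x) dx ∧ dy ∧ dw + (3*z) dy ∧ dz ∧ dw.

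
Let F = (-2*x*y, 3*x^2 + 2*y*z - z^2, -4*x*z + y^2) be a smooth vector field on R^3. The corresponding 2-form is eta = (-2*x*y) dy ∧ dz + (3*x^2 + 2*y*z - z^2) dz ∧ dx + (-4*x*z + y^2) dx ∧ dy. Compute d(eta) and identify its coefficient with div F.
d(eta) = (-4*x - 2*y + 2*z) dx ∧ dy ∧ dz; div F = -4*x - 2*y + 2*z

For a 2-form in R^3 of the form above, applying d gives a 3-form with coefficient ∂P/∂x + ∂Q/∂y + ∂R/∂z:
  ∂P/∂x = -2*y
  ∂Q/∂y = 2*z
  ∂R/∂z = -4*x
Sum = -4*x - 2*y + 2*z, which is exactly div F.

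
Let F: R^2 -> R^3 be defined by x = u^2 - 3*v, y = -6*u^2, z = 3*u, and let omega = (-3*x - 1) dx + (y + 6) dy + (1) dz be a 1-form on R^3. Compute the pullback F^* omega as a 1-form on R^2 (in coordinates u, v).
F^* omega = (66*u^3 + 18*u*v - 74*u + 3) du + (9*u^2 - 27*v + 3) dv

Using F^*(f dg) = (f ∘ F) d(g ∘ F), substitute each coordinate x_i by F_i(u, v) in f_i, and replace dx_i by d F_i = (∂F_i/∂u) du + (∂F_i/∂v) dv.
  For the x component: f_1(F) = -3*u^2 + 9*v - 1; d F_1 = (2*u) du + (-3) dv
  For the y component: f_2(F) = 6 - 6*u^2; d F_2 = (-12*u) du + (0) dv
  For the z component: f_3(F) = 1; d F_3 = (3) du + (0) dv
Combining and collecting du, dv coefficients:
  coeff of du: 66*u^3 + 18*u*v - 74*u + 3
  coeff of dv: 9*u^2 - 27*v + 3
F^* omega = (66*u^3 + 18*u*v - 74*u + 3) du + (9*u^2 - 27*v + 3) dv.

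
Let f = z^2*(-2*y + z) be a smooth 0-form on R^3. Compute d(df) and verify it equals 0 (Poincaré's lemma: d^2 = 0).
d(df) = 0

Step 1: df = sum_i (∂f/∂x_i) dx_i = (0) dx + (-2*z^2) dy + (z*(-4*y + 3*z)) dz.
Step 2: Apply d again. Using the 1-form formula, the coefficient of dx ∧ dy in d(df) is ∂^2 f/∂x ∂y - ∂^2 f/∂y ∂x = (0) - (0) = 0 (equality of mixed partials for smooth f).
Similarly for dx ∧ dz and dy ∧ dz — all coefficients vanish. So d(df) = 0.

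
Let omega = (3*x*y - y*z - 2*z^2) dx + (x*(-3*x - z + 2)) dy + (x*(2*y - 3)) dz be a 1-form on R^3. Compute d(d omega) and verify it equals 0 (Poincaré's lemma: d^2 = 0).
d(d omega) = 0

Step 1: d omega = sum_{i<j} (∂f_j/∂x_i - ∂f_i/∂x_j) dx_i ∧ dx_j:
  coeff of dx ∧ dy: 2 - 9*x
  coeff of dx ∧ dz: 3*y + 4*z - 3
  coeff of dy ∧ dz: 3*x
Step 2: Apply d again to each 2-form coefficient. The only possible 3-form in R^3 is dx ∧ dy ∧ dz, with coefficient
  ∂(coeff of dy∧dz)/∂x - ∂(coeff of dx∧dz)/∂y + ∂(coeff of dx∧dy)/∂z
  = ∂/∂x (3*x) - ∂/∂y (3*y + 4*z - 3) + ∂/∂z (2 - 9*x).
Each of these terms simplifies to sums of mixed partials that cancel in pairs. The result is 0 (by equality of mixed partials for smooth functions — Schwarz / Clairaut).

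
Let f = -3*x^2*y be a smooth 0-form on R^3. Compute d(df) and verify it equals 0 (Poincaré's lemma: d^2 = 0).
d(df) = 0

Step 1: df = sum_i (∂f/∂x_i) dx_i = (-6*x*y) dx + (-3*x^2) dy + (0) dz.
Step 2: Apply d again. Using the 1-form formula, the coefficient of dx ∧ dy in d(df) is ∂^2 f/∂x ∂y - ∂^2 f/∂y ∂x = (-6*x) - (-6*x) = 0 (equality of mixed partials for smooth f).
Similarly for dx ∧ dz and dy ∧ dz — all coefficients vanish. So d(df) = 0.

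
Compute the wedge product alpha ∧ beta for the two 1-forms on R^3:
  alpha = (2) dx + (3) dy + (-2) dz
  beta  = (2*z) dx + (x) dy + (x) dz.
alpha ∧ beta = (2*x - 6*z) dx ∧ dy + (2*x + 4*z) dx ∧ dz + (5*x) dy ∧ dz

Distribute the wedge, using dx_i ∧ dx_j = -dx_j ∧ dx_i and dx_i ∧ dx_i = 0. For each pair (i, j) with i < j, the coefficient of dx_i ∧ dx_j in alpha ∧ beta is (alpha_i * beta_j - alpha_j * beta_i). Collecting: alpha ∧ beta = (2*x - 6*z) dx ∧ dy + (2*x + 4*z) dx ∧ dz + (5*x) dy ∧ dz.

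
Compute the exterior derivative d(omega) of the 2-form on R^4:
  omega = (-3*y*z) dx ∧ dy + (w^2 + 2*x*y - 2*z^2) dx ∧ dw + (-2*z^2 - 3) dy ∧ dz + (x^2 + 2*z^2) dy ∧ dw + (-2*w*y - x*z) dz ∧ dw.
d(omega) = (-3*y) dx ∧ dy ∧ dz + (3*z) dx ∧ dz ∧ dw + (-2*w - 4*z) dy ∧ dz ∧ dw

For a 2-form omega = sum_{i<j} g_{ij} dx_i ∧ dx_j, the exterior derivative is
  d(omega) = sum_{i<j} d(g_{ij}) ∧ dx_i ∧ dx_j = sum_{i<j, k} (∂g_{ij}/∂x_k) dx_k ∧ dx_i ∧ dx_j.
Expand each term, using dx_k ∧ dx_i ∧ dx_j = sgn(permutation) dx_{(a)} ∧ dx_{(b)} ∧ dx_{(c)} with (a < b < c) sorted:
  d(-3*y*z) includes (∂/∂z)(-3*y*z) dz = (-3*y) dz, which multiplied by dx ∧ dy gives (-3*y) dx ∧ dy ∧ dz
  d(w^2 + 2*x*y - 2*z^2) includes (∂/∂y)(w^2 + 2*x*y - 2*z^2) dy = (2*x) dy, which multiplied by dx ∧ dw gives (-2*x) dx ∧ dy ∧ dw
  d(w^2 + 2*x*y - 2*z^2) includes (∂/∂z)(w^2 + 2*x*y - 2*z^2) dz = (-4*z) dz, which multiplied by dx ∧ dw gives (4*z) dx ∧ dz ∧ dw
  d(x^2 + 2*z^2) includes (∂/∂x)(x^2 + 2*z^2) dx = (2*x) dx, which multiplied by dy ∧ dw gives (2*x) dx ∧ dy ∧ dw
  d(x^2 + 2*z^2) includes (∂/∂z)(x^2 + 2*z^2) dz = (4*z) dz, which multiplied by dy ∧ dw gives (-4*z) dy ∧ dz ∧ dw
  d(-2*w*y - x*z) includes (∂/∂x)(-2*w*y - x*z) dx = (-z) dx, which multiplied by dz ∧ dw gives (-z) dx ∧ dz ∧ dw
  d(-2*w*y - x*z) includes (∂/∂y)(-2*w*y - x*z) dy = (-2*w) dy, which multiplied by dz ∧ dw gives (-2*w) dy ∧ dz ∧ dw
Collecting like 3-forms: d(omega) = (-3*y) dx ∧ dy ∧ dz + (3*z) dx ∧ dz ∧ dw + (-2*w - 4*z) dy ∧ dz ∧ dw.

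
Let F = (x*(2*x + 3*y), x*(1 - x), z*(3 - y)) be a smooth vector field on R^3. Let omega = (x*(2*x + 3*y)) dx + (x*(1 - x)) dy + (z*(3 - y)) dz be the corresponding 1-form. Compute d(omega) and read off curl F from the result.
d(omega) = (-z) dy ∧ dz + (0) dz ∧ dx + (1 - 5*x) dx ∧ dy; curl F = (-z, 0, 1 - 5*x)

d omega = sum_{i<j} (∂f_j/∂x_i - ∂f_i/∂x_j) dx_i ∧ dx_j. Under the identification (dy ∧ dz, dz ∧ dx, dx ∧ dy) ↔ (e_x, e_y, e_z), the coefficients are exactly the components of curl F. Compute:
  ∂R/∂y - ∂Q/∂z = (-z) - (0) = -z
  ∂P/∂z - ∂R/∂x = (0) - (0) = 0
  ∂Q/∂x - ∂P/∂y = (1 - 2*x) - (3*x) = 1 - 5*x.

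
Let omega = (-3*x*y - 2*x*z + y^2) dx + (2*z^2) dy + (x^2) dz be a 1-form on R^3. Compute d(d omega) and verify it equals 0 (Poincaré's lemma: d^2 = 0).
d(d omega) = 0

Step 1: d omega = sum_{i<j} (∂f_j/∂x_i - ∂f_i/∂x_j) dx_i ∧ dx_j:
  coeff of dx ∧ dy: 3*x - 2*y
  coeff of dx ∧ dz: 4*x
  coeff of dy ∧ dz: -4*z
Step 2: Apply d again to each 2-form coefficient. The only possible 3-form in R^3 is dx ∧ dy ∧ dz, with coefficient
  ∂(coeff of dy∧dz)/∂x - ∂(coeff of dx∧dz)/∂y + ∂(coeff of dx∧dy)/∂z
  = ∂/∂x (-4*z) - ∂/∂y (4*x) + ∂/∂z (3*x - 2*y).
Each of these terms simplifies to sums of mixed partials that cancel in pairs. The result is 0 (by equality of mixed partials for smooth functions — Schwarz / Clairaut).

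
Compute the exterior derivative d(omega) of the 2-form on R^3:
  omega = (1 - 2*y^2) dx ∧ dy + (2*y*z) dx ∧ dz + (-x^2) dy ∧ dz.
d(omega) = (-2*x - 2*z) dx ∧ dy ∧ dz

For a 2-form omega = sum_{i<j} g_{ij} dx_i ∧ dx_j, the exterior derivative is
  d(omega) = sum_{i<j} d(g_{ij}) ∧ dx_i ∧ dx_j = sum_{i<j, k} (∂g_{ij}/∂x_k) dx_k ∧ dx_i ∧ dx_j.
Expand each term, using dx_k ∧ dx_i ∧ dx_j = sgn(permutation) dx_{(a)} ∧ dx_{(b)} ∧ dx_{(c)} with (a < b < c) sorted:
  d(2*y*z) includes (∂/∂y)(2*y*z) dy = (2*z) dy, which multiplied by dx ∧ dz gives (-2*z) dx ∧ dy ∧ dz
  d(-x^2) includes (∂/∂x)(-x^2) dx = (-2*x) dx, which multiplied by dy ∧ dz gives (-2*x) dx ∧ dy ∧ dz
Collecting like 3-forms: d(omega) = (-2*x - 2*z) dx ∧ dy ∧ dz.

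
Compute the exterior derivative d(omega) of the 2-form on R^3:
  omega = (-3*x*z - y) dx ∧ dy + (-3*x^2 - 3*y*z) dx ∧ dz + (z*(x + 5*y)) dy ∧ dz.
d(omega) = (-3*x + 4*z) dx ∧ dy ∧ dz

For a 2-form omega = sum_{i<j} g_{ij} dx_i ∧ dx_j, the exterior derivative is
  d(omega) = sum_{i<j} d(g_{ij}) ∧ dx_i ∧ dx_j = sum_{i<j, k} (∂g_{ij}/∂x_k) dx_k ∧ dx_i ∧ dx_j.
Expand each term, using dx_k ∧ dx_i ∧ dx_j = sgn(permutation) dx_{(a)} ∧ dx_{(b)} ∧ dx_{(c)} with (a < b < c) sorted:
  d(-3*x*z - y) includes (∂/∂z)(-3*x*z - y) dz = (-3*x) dz, which multiplied by dx ∧ dy gives (-3*x) dx ∧ dy ∧ dz
  d(-3*x^2 - 3*y*z) includes (∂/∂y)(-3*x^2 - 3*y*z) dy = (-3*z) dy, which multiplied by dx ∧ dz gives (3*z) dx ∧ dy ∧ dz
  d(z*(x + 5*y)) includes (∂/∂x)(z*(x + 5*y)) dx = (z) dx, which multiplied by dy ∧ dz gives (z) dx ∧ dy ∧ dz
Collecting like 3-forms: d(omega) = (-3*x + 4*z) dx ∧ dy ∧ dz.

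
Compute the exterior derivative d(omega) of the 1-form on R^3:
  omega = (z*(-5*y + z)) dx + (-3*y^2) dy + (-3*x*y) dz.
d(omega) = (5*z) dx ∧ dy + (2*y - 2*z) dx ∧ dz + (-3*x) dy ∧ dz

For a 1-form omega = sum_i f_i dx_i, the exterior derivative is
  d(omega) = sum_{i < j} (∂f_j/∂x_i - ∂f_i/∂x_j) dx_i ∧ dx_j.
  coefficient of dx ∧ dy: ∂f_2/∂x - ∂f_1/∂y = ∂(-3*y^2)/∂x - ∂(z*(-5*y + z))/∂y = 5*z
  coefficient of dx ∧ dz: ∂f_3/∂x - ∂f_1/∂z = ∂(-3*x*y)/∂x - ∂(z*(-5*y + z))/∂z = 2*y - 2*z
  coefficient of dy ∧ dz: ∂f_3/∂y - ∂f_2/∂z = ∂(-3*x*y)/∂y - ∂(-3*y^2)/∂z = -3*x
Assembling: d(omega) = (5*z) dx ∧ dy + (2*y - 2*z) dx ∧ dz + (-3*x) dy ∧ dz.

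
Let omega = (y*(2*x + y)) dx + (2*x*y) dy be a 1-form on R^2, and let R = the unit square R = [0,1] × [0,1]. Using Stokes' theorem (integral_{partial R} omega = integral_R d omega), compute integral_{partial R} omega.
integral_(partial R) omega = -1

Stokes: integral_partial_R omega = integral_R d omega with d omega = (∂Q/∂x - ∂P/∂y) dx ∧ dy.
  ∂Q/∂x = 2*y
  ∂P/∂y = 2*x + 2*y
  integrand = ∂Q/∂x - ∂P/∂y = -2*x.
Integrating over R: integral_0^1 integral_0^1 (-2*x) dx dy = -1.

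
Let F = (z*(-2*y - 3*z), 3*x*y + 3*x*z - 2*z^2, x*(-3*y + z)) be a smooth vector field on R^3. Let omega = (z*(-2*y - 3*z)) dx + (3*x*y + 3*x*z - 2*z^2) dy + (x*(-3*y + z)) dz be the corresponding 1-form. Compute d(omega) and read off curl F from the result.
d(omega) = (-6*x + 4*z) dy ∧ dz + (y - 7*z) dz ∧ dx + (3*y + 5*z) dx ∧ dy; curl F = (-6*x + 4*z, y - 7*z, 3*y + 5*z)

d omega = sum_{i<j} (∂f_j/∂x_i - ∂f_i/∂x_j) dx_i ∧ dx_j. Under the identification (dy ∧ dz, dz ∧ dx, dx ∧ dy) ↔ (e_x, e_y, e_z), the coefficients are exactly the components of curl F. Compute:
  ∂R/∂y - ∂Q/∂z = (-3*x) - (3*x - 4*z) = -6*x + 4*z
  ∂P/∂z - ∂R/∂x = (-2*y - 6*z) - (-3*y + z) = y - 7*z
  ∂Q/∂x - ∂P/∂y = (3*y + 3*z) - (-2*z) = 3*y + 5*z.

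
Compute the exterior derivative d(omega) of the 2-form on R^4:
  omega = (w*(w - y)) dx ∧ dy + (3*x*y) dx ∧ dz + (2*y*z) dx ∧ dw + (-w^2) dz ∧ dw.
d(omega) = (2*w - y - 2*z) dx ∧ dy ∧ dw + (-3*x) dx ∧ dy ∧ dz + (-2*y) dx ∧ dz ∧ dw

For a 2-form omega = sum_{i<j} g_{ij} dx_i ∧ dx_j, the exterior derivative is
  d(omega) = sum_{i<j} d(g_{ij}) ∧ dx_i ∧ dx_j = sum_{i<j, k} (∂g_{ij}/∂x_k) dx_k ∧ dx_i ∧ dx_j.
Expand each term, using dx_k ∧ dx_i ∧ dx_j = sgn(permutation) dx_{(a)} ∧ dx_{(b)} ∧ dx_{(c)} with (a < b < c) sorted:
  d(w*(w - y)) includes (∂/∂w)(w*(w - y)) dw = (2*w - y) dw, which multiplied by dx ∧ dy gives (2*w - y) dx ∧ dy ∧ dw
  d(3*x*y) includes (∂/∂y)(3*x*y) dy = (3*x) dy, which multiplied by dx ∧ dz gives (-3*x) dx ∧ dy ∧ dz
  d(2*y*z) includes (∂/∂y)(2*y*z) dy = (2*z) dy, which multiplied by dx ∧ dw gives (-2*z) dx ∧ dy ∧ dw
  d(2*y*z) includes (∂/∂z)(2*y*z) dz = (2*y) dz, which multiplied by dx ∧ dw gives (-2*y) dx ∧ dz ∧ dw
Collecting like 3-forms: d(omega) = (2*w - y - 2*z) dx ∧ dy ∧ dw + (-3*x) dx ∧ dy ∧ dz + (-2*y) dx ∧ dz ∧ dw.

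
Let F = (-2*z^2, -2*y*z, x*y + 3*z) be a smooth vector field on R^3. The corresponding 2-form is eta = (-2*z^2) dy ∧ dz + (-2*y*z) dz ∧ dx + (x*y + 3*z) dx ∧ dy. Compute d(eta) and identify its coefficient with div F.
d(eta) = (3 - 2*z) dx ∧ dy ∧ dz; div F = 3 - 2*z

For a 2-form in R^3 of the form above, applying d gives a 3-form with coefficient ∂P/∂x + ∂Q/∂y + ∂R/∂z:
  ∂P/∂x = 0
  ∂Q/∂y = -2*z
  ∂R/∂z = 3
Sum = 3 - 2*z, which is exactly div F.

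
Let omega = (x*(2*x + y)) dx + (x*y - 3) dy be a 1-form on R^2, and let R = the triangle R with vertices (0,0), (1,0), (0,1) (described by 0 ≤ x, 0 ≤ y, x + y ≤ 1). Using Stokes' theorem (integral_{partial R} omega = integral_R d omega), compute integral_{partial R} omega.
integral_(partial R) omega = 0

Stokes: integral_partial_R omega = integral_R d omega with d omega = (∂Q/∂x - ∂P/∂y) dx ∧ dy.
  ∂Q/∂x = y
  ∂P/∂y = x
  integrand = ∂Q/∂x - ∂P/∂y = -x + y.
Integrating over R: integral_0^1 integral_0^{1-x} (-x + y) dy dx = 0.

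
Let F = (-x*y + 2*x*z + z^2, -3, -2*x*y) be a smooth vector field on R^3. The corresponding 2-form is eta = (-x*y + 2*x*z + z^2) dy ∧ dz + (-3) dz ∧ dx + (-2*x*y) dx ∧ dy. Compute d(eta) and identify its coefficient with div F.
d(eta) = (-y + 2*z) dx ∧ dy ∧ dz; div F = -y + 2*z

For a 2-form in R^3 of the form above, applying d gives a 3-form with coefficient ∂P/∂x + ∂Q/∂y + ∂R/∂z:
  ∂P/∂x = -y + 2*z
  ∂Q/∂y = 0
  ∂R/∂z = 0
Sum = -y + 2*z, which is exactly div F.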